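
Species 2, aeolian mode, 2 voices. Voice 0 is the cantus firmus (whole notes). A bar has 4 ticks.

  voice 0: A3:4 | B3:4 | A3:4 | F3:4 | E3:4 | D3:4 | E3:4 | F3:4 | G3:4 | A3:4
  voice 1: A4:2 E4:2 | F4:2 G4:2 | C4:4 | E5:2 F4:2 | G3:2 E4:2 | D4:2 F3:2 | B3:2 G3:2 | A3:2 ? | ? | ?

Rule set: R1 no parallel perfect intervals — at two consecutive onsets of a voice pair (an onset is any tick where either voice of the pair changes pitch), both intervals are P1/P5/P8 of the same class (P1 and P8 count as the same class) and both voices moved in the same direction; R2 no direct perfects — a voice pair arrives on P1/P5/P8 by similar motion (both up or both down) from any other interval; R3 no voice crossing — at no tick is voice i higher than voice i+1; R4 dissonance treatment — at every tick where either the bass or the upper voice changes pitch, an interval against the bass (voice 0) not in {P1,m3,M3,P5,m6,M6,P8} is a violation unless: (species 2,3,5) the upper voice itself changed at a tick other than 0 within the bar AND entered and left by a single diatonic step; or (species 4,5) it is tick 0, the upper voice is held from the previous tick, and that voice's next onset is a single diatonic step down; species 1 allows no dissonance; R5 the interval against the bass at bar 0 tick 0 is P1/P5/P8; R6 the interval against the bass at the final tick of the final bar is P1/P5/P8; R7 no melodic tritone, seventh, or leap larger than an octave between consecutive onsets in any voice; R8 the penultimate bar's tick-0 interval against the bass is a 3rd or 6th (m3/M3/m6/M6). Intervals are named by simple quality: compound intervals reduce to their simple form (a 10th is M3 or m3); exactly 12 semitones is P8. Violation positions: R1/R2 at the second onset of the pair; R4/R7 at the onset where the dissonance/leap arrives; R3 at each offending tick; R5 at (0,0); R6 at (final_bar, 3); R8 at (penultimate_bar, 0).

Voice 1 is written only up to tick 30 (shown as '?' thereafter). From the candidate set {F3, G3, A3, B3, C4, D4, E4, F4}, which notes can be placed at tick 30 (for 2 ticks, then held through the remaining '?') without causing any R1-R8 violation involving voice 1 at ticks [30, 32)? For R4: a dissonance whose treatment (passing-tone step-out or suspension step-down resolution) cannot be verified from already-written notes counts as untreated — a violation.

{A3, C4, D4, F3, F4}

F3: legal
G3: violates R4
A3: legal
B3: violates R4
C4: legal
D4: legal
E4: violates R4
F4: legal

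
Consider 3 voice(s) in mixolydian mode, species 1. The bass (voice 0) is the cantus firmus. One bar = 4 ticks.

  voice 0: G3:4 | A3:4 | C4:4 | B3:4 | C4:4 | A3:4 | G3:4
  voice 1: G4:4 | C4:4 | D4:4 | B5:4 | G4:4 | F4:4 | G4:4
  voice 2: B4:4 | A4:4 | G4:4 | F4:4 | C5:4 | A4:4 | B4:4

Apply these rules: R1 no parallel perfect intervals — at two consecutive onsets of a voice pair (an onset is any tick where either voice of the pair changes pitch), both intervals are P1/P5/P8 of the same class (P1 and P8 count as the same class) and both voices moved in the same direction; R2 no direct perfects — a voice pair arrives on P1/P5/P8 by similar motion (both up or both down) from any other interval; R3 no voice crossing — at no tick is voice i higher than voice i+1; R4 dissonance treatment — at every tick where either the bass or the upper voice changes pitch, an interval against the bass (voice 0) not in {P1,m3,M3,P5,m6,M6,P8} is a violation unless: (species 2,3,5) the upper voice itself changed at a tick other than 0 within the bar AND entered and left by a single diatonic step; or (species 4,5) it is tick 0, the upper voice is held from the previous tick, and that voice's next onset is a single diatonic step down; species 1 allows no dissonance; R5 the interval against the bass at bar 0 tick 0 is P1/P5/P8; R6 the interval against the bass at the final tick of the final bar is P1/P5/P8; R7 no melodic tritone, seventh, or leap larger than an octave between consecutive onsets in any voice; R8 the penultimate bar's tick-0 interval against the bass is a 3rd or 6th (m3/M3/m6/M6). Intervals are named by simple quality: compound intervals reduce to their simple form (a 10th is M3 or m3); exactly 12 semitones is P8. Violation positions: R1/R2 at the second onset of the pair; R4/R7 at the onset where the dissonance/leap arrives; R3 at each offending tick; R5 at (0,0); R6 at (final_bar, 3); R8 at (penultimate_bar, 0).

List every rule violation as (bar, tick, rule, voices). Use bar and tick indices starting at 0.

bar 0: v0=G3 v1=G4 v2=B4 downbeat M3
bar 1: v0=A3 v1=C4 v2=A4 downbeat P8
bar 2: v0=C4 v1=D4 v2=G4 downbeat P5
bar 3: v0=B3 v1=B5 v2=F4 downbeat TT
bar 4: v0=C4 v1=G4 v2=C5 downbeat P8
bar 5: v0=A3 v1=F4 v2=A4 downbeat P8
bar 6: v0=G3 v1=G4 v2=B4 downbeat M3
  -> R5 @ bar 0 tick 0 v(0, 2): opens on M3
  -> R4 @ bar 2 tick 0 v(0, 1): C4/D4 M2 untreated
  -> R3 @ bar 3 tick 0 v(1, 2): B5 above F4
  -> R4 @ bar 3 tick 0 v(0, 2): B3/F4 TT untreated
  -> R7 @ bar 3 tick 0 v(1,): D4->B5 leap 21st
  -> R3 @ bar 3 tick 1 v(1, 2): B5 above F4
  -> R3 @ bar 3 tick 2 v(1, 2): B5 above F4
  -> R3 @ bar 3 tick 3 v(1, 2): B5 above F4
  -> R2 @ bar 4 tick 0 v(0, 2): B3/F4 TT -> C4/C5 P8 similar
  -> R7 @ bar 4 tick 0 v(1,): B5->G4 leap 16st
  -> R1 @ bar 5 tick 0 v(0, 2): C4/C5 P8 -> A3/A4 P8 similar
  -> R8 @ bar 5 tick 0 v(0, 2): penult P8 not 3rd/6th
  -> R6 @ bar 6 tick 3 v(0, 2): closes on M3

(0, 0, R5, (0, 2))
(2, 0, R4, (0, 1))
(3, 0, R3, (1, 2))
(3, 0, R4, (0, 2))
(3, 0, R7, (1,))
(3, 1, R3, (1, 2))
(3, 2, R3, (1, 2))
(3, 3, R3, (1, 2))
(4, 0, R2, (0, 2))
(4, 0, R7, (1,))
(5, 0, R1, (0, 2))
(5, 0, R8, (0, 2))
(6, 3, R6, (0, 2))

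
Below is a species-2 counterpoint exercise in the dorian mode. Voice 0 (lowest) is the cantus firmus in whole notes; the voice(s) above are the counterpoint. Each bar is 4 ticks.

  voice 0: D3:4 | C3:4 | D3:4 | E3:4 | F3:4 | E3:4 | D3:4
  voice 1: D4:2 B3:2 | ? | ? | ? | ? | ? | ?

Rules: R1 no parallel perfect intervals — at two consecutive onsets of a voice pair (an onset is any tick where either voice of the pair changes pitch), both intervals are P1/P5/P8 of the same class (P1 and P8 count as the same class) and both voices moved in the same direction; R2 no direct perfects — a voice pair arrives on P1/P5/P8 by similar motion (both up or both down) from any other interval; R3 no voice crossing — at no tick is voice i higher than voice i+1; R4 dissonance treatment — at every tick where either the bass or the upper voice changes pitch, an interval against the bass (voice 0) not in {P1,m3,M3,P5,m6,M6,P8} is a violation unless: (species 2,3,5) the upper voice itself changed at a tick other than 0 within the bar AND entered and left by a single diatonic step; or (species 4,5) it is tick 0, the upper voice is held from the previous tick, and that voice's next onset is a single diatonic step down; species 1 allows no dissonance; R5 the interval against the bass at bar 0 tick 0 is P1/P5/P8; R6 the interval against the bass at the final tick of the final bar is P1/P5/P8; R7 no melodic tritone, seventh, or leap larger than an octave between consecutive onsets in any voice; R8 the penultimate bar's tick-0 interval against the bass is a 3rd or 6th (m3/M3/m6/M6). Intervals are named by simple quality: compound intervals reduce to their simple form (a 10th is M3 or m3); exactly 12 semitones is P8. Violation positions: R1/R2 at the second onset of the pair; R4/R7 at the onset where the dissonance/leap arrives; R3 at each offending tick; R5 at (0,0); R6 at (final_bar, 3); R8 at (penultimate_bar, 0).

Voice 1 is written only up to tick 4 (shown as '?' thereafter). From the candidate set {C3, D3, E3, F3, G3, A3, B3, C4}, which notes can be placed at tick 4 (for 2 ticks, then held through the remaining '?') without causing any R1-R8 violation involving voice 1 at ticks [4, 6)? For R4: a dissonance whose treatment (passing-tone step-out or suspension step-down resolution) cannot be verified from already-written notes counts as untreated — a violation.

C3: violates R2,R7
D3: violates R4
E3: legal
F3: violates R4,R7
G3: violates R2
A3: legal
B3: violates R4
C4: legal

{A3, C4, E3}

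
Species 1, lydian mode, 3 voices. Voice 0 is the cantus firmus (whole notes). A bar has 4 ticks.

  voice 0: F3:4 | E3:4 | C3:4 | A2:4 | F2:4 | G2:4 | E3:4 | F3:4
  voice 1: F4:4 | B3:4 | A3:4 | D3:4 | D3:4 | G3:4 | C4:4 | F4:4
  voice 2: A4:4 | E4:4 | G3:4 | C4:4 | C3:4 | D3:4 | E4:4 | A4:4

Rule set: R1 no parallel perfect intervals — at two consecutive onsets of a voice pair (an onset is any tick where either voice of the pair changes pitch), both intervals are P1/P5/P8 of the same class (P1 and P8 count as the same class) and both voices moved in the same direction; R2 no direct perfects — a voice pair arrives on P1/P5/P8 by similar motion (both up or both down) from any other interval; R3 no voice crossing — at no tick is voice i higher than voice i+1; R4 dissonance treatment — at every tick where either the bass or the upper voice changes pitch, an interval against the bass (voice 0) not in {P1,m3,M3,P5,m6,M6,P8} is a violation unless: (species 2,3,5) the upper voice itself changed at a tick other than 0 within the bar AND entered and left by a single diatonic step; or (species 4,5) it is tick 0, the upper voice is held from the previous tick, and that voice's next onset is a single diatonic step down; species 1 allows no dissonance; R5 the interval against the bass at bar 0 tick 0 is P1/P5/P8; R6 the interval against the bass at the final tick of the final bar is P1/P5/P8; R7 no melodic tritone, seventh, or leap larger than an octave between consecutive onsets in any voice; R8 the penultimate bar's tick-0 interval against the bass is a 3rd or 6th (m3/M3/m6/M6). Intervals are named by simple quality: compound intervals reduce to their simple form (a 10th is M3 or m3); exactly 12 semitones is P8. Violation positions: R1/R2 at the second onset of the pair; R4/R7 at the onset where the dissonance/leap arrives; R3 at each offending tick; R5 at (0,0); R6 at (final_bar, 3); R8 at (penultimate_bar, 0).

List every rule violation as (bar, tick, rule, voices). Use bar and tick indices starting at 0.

(0, 0, R5, (0, 2))
(1, 0, R2, (0, 1))
(1, 0, R2, (0, 2))
(1, 0, R7, (1,))
(2, 0, R2, (0, 2))
(2, 0, R3, (1, 2))
(2, 1, R3, (1, 2))
(2, 2, R3, (1, 2))
(2, 3, R3, (1, 2))
(3, 0, R4, (0, 1))
(4, 0, R2, (0, 2))
(4, 0, R3, (1, 2))
(4, 1, R3, (1, 2))
(4, 2, R3, (1, 2))
(4, 3, R3, (1, 2))
(5, 0, R1, (0, 2))
(5, 0, R2, (0, 1))
(5, 0, R3, (1, 2))
(5, 1, R3, (1, 2))
(5, 2, R3, (1, 2))
(5, 3, R3, (1, 2))
(6, 0, R2, (0, 2))
(6, 0, R7, (2,))
(6, 0, R8, (0, 2))
(7, 0, R2, (0, 1))
(7, 3, R6, (0, 2))

bar 0: v0=F3 v1=F4 v2=A4 downbeat M3
bar 1: v0=E3 v1=B3 v2=E4 downbeat P8
bar 2: v0=C3 v1=A3 v2=G3 downbeat P5
bar 3: v0=A2 v1=D3 v2=C4 downbeat m3
bar 4: v0=F2 v1=D3 v2=C3 downbeat P5
bar 5: v0=G2 v1=G3 v2=D3 downbeat P5
bar 6: v0=E3 v1=C4 v2=E4 downbeat P8
bar 7: v0=F3 v1=F4 v2=A4 downbeat M3
  -> R5 @ bar 0 tick 0 v(0, 2): opens on M3
  -> R2 @ bar 1 tick 0 v(0, 1): F3/F4 P8 -> E3/B3 P5 similar
  -> R2 @ bar 1 tick 0 v(0, 2): F3/A4 M3 -> E3/E4 P8 similar
  -> R7 @ bar 1 tick 0 v(1,): F4->B3 leap 6st
  -> R2 @ bar 2 tick 0 v(0, 2): E3/E4 P8 -> C3/G3 P5 similar
  -> R3 @ bar 2 tick 0 v(1, 2): A3 above G3
  -> R3 @ bar 2 tick 1 v(1, 2): A3 above G3
  -> R3 @ bar 2 tick 2 v(1, 2): A3 above G3
  -> R3 @ bar 2 tick 3 v(1, 2): A3 above G3
  -> R4 @ bar 3 tick 0 v(0, 1): A2/D3 P4 untreated
  -> R2 @ bar 4 tick 0 v(0, 2): A2/C4 m3 -> F2/C3 P5 similar
  -> R3 @ bar 4 tick 0 v(1, 2): D3 above C3
  -> R3 @ bar 4 tick 1 v(1, 2): D3 above C3
  -> R3 @ bar 4 tick 2 v(1, 2): D3 above C3
  -> R3 @ bar 4 tick 3 v(1, 2): D3 above C3
  -> R1 @ bar 5 tick 0 v(0, 2): F2/C3 P5 -> G2/D3 P5 similar
  -> R2 @ bar 5 tick 0 v(0, 1): F2/D3 M6 -> G2/G3 P8 similar
  -> R3 @ bar 5 tick 0 v(1, 2): G3 above D3
  -> R3 @ bar 5 tick 1 v(1, 2): G3 above D3
  -> R3 @ bar 5 tick 2 v(1, 2): G3 above D3
  -> R3 @ bar 5 tick 3 v(1, 2): G3 above D3
  -> R2 @ bar 6 tick 0 v(0, 2): G2/D3 P5 -> E3/E4 P8 similar
  -> R7 @ bar 6 tick 0 v(2,): D3->E4 leap 14st
  -> R8 @ bar 6 tick 0 v(0, 2): penult P8 not 3rd/6th
  -> R2 @ bar 7 tick 0 v(0, 1): E3/C4 m6 -> F3/F4 P8 similar
  -> R6 @ bar 7 tick 3 v(0, 2): closes on M3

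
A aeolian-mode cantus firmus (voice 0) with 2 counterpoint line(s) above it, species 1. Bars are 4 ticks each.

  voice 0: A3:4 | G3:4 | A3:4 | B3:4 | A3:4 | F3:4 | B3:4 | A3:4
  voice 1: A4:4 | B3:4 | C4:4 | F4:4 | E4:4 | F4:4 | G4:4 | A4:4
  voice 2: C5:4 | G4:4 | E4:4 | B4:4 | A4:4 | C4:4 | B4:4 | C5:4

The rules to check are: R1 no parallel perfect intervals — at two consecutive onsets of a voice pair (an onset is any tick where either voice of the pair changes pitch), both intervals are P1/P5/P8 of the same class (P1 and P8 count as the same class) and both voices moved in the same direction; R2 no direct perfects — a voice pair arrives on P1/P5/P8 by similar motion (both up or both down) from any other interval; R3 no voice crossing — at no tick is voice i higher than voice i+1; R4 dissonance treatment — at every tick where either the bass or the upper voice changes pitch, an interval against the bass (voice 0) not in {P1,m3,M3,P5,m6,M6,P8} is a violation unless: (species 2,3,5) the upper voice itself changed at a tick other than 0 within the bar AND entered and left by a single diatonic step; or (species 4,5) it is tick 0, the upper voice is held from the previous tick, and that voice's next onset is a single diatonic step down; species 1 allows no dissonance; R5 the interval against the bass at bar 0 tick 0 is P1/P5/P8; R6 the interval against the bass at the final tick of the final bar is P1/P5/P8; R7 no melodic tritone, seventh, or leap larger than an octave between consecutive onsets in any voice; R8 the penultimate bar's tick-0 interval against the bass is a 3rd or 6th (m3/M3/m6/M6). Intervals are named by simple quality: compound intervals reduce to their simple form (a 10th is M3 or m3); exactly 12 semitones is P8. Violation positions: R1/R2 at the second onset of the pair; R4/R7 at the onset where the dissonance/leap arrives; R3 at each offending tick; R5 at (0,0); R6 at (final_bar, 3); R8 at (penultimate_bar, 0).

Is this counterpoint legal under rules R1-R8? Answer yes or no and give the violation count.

No (17 violations)

bar 0: v0=A3 v1=A4 v2=C5 (m3)
bar 1: v0=G3 v1=B3 v2=G4 (P8)
bar 2: v0=A3 v1=C4 v2=E4 (P5)
bar 3: v0=B3 v1=F4 v2=B4 (P8)
bar 4: v0=A3 v1=E4 v2=A4 (P8)
bar 5: v0=F3 v1=F4 v2=C4 (P5)
bar 6: v0=B3 v1=G4 v2=B4 (P8)
bar 7: v0=A3 v1=A4 v2=C5 (m3)
  R5 @ bar0.0: opens on m3
  R2 @ bar1.0: A3/C5 m3 -> G3/G4 P8 similar
  R7 @ bar1.0: A4->B3 leap 10st
  R2 @ bar3.0: A3/E4 P5 -> B3/B4 P8 similar
  R4 @ bar3.0: B3/F4 TT untreated
  R1 @ bar4.0: B3/B4 P8 -> A3/A4 P8 similar
  R2 @ bar4.0: B3/F4 TT -> A3/E4 P5 similar
  R2 @ bar5.0: A3/A4 P8 -> F3/C4 P5 similar
  R3 @ bar5.0: F4 above C4
  R3 @ bar5.1: F4 above C4
  R3 @ bar5.2: F4 above C4
  R3 @ bar5.3: F4 above C4
  R2 @ bar6.0: F3/C4 P5 -> B3/B4 P8 similar
  R7 @ bar6.0: F3->B3 leap 6st
  R7 @ bar6.0: C4->B4 leap 11st
  R8 @ bar6.0: penult P8 not 3rd/6th
  R6 @ bar7.3: closes on m3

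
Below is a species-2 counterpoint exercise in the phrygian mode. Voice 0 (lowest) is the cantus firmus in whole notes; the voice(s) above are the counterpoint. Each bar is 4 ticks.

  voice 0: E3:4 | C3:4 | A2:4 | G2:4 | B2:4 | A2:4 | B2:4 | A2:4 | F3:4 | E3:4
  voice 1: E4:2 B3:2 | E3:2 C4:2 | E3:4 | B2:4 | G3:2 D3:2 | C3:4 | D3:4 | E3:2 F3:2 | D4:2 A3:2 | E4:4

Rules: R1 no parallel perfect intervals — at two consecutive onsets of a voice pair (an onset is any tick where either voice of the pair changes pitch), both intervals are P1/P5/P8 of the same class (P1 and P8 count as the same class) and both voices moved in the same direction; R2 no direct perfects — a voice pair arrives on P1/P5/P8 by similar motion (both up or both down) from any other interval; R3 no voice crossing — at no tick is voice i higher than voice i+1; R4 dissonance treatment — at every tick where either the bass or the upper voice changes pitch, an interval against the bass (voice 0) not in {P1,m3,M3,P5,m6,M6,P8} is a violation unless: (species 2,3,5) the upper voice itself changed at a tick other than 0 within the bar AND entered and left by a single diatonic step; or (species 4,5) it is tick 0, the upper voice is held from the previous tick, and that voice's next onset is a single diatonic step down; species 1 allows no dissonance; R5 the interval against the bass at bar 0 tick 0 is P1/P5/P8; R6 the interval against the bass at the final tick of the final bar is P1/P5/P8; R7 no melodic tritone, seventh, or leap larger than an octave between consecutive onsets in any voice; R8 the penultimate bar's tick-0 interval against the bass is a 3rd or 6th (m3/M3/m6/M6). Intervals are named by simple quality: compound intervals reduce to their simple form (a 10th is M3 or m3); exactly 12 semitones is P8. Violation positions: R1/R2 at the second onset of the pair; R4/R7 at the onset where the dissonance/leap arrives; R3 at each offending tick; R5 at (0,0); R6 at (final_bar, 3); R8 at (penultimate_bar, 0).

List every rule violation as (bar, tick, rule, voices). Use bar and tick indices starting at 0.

(2, 0, R2, (0, 1))

bar 0: v0=E3 v1=E4 downbeat P8
bar 1: v0=C3 v1=E3 downbeat M3
bar 2: v0=A2 v1=E3 downbeat P5
bar 3: v0=G2 v1=B2 downbeat M3
bar 4: v0=B2 v1=G3 downbeat m6
bar 5: v0=A2 v1=C3 downbeat m3
bar 6: v0=B2 v1=D3 downbeat m3
bar 7: v0=A2 v1=E3 downbeat P5
bar 8: v0=F3 v1=D4 downbeat M6
bar 9: v0=E3 v1=E4 downbeat P8
  -> R2 @ bar 2 tick 0 v(0, 1): C3/C4 P8 -> A2/E3 P5 similar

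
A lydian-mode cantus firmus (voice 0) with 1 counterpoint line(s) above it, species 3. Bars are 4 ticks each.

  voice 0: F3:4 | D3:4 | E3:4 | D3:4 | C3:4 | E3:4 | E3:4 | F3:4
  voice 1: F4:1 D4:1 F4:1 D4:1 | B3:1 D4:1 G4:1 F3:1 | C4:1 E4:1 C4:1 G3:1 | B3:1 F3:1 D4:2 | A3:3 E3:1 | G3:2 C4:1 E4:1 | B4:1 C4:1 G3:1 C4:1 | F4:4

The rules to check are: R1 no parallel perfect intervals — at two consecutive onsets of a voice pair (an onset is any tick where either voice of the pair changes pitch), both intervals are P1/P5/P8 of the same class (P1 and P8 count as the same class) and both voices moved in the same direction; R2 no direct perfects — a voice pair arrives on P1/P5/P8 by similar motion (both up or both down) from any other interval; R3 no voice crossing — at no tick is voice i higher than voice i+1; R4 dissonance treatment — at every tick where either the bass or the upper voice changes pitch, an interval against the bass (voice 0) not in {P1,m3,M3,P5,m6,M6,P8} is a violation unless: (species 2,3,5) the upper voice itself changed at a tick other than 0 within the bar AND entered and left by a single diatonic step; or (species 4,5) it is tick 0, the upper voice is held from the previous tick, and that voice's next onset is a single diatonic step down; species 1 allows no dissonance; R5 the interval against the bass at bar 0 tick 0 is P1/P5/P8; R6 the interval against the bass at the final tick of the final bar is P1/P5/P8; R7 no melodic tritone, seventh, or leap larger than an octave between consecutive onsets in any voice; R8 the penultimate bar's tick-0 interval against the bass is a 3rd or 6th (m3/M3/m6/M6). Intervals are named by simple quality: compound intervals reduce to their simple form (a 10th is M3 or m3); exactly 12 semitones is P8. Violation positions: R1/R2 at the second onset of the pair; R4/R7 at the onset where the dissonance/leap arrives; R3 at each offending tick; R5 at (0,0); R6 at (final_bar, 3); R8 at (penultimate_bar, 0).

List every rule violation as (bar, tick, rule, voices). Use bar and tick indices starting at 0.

(1, 2, R4, (0, 1))
(1, 3, R7, (1,))
(3, 1, R7, (1,))
(6, 0, R8, (0, 1))
(6, 1, R7, (1,))
(7, 0, R2, (0, 1))

bar 0: v0=F3 v1=F4 downbeat P8
bar 1: v0=D3 v1=B3 downbeat M6
bar 2: v0=E3 v1=C4 downbeat m6
bar 3: v0=D3 v1=B3 downbeat M6
bar 4: v0=C3 v1=A3 downbeat M6
bar 5: v0=E3 v1=G3 downbeat m3
bar 6: v0=E3 v1=B4 downbeat P5
bar 7: v0=F3 v1=F4 downbeat P8
  -> R4 @ bar 1 tick 2 v(0, 1): D3/G4 P4 untreated
  -> R7 @ bar 1 tick 3 v(1,): G4->F3 leap 14st
  -> R7 @ bar 3 tick 1 v(1,): B3->F3 leap 6st
  -> R8 @ bar 6 tick 0 v(0, 1): penult P5 not 3rd/6th
  -> R7 @ bar 6 tick 1 v(1,): B4->C4 leap 11st
  -> R2 @ bar 7 tick 0 v(0, 1): E3/C4 m6 -> F3/F4 P8 similar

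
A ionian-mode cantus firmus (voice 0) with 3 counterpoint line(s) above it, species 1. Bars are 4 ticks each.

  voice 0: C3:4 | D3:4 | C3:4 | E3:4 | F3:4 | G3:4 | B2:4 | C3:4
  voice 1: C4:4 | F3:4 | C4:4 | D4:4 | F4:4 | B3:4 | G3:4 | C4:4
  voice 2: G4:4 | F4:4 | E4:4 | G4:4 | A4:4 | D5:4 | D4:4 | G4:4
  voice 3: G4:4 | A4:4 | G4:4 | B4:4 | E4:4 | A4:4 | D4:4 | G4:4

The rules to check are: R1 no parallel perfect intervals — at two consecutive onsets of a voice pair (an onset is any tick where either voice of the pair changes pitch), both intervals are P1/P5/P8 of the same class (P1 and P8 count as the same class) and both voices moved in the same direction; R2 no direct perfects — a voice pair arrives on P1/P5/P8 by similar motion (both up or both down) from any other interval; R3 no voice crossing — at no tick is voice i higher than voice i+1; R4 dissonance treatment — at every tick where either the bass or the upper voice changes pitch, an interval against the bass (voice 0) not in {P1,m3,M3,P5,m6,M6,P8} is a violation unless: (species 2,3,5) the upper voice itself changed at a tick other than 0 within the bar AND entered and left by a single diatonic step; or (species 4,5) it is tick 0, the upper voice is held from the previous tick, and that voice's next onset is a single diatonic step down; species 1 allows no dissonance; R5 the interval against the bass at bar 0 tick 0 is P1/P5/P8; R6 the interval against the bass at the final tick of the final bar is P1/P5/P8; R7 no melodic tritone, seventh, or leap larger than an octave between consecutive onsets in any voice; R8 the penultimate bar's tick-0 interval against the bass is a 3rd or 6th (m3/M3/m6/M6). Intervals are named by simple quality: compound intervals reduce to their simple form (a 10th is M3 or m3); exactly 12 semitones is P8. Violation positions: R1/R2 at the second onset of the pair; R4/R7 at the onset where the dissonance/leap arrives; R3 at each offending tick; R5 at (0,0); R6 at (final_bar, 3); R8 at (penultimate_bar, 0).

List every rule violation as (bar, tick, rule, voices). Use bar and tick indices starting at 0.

bar 0: v0=C3 v1=C4 v2=G4 v3=G4 downbeat P5
bar 1: v0=D3 v1=F3 v2=F4 v3=A4 downbeat P5
bar 2: v0=C3 v1=C4 v2=E4 v3=G4 downbeat P5
bar 3: v0=E3 v1=D4 v2=G4 v3=B4 downbeat P5
bar 4: v0=F3 v1=F4 v2=A4 v3=E4 downbeat M7
bar 5: v0=G3 v1=B3 v2=D5 v3=A4 downbeat M2
bar 6: v0=B2 v1=G3 v2=D4 v3=D4 downbeat m3
bar 7: v0=C3 v1=C4 v2=G4 v3=G4 downbeat P5
  -> R1 @ bar 1 tick 0 v(0, 3): C3/G4 P5 -> D3/A4 P5 similar
  -> R2 @ bar 1 tick 0 v(1, 2): C4/G4 P5 -> F3/F4 P8 similar
  -> R1 @ bar 2 tick 0 v(0, 3): D3/A4 P5 -> C3/G4 P5 similar
  -> R1 @ bar 3 tick 0 v(0, 3): C3/G4 P5 -> E3/B4 P5 similar
  -> R4 @ bar 3 tick 0 v(0, 1): E3/D4 m7 untreated
  -> R2 @ bar 4 tick 0 v(0, 1): E3/D4 m7 -> F3/F4 P8 similar
  -> R3 @ bar 4 tick 0 v(2, 3): A4 above E4
  -> R4 @ bar 4 tick 0 v(0, 3): F3/E4 M7 untreated
  -> R3 @ bar 4 tick 1 v(2, 3): A4 above E4
  -> R3 @ bar 4 tick 2 v(2, 3): A4 above E4
  -> R3 @ bar 4 tick 3 v(2, 3): A4 above E4
  -> R2 @ bar 5 tick 0 v(0, 2): F3/A4 M3 -> G3/D5 P5 similar
  -> R3 @ bar 5 tick 0 v(2, 3): D5 above A4
  -> R4 @ bar 5 tick 0 v(0, 3): G3/A4 M2 untreated
  -> R7 @ bar 5 tick 0 v(1,): F4->B3 leap 6st
  -> R3 @ bar 5 tick 1 v(2, 3): D5 above A4
  -> R3 @ bar 5 tick 2 v(2, 3): D5 above A4
  -> R3 @ bar 5 tick 3 v(2, 3): D5 above A4
  -> R2 @ bar 6 tick 0 v(1, 2): B3/D5 m3 -> G3/D4 P5 similar
  -> R2 @ bar 6 tick 0 v(1, 3): B3/A4 m7 -> G3/D4 P5 similar
  -> R2 @ bar 6 tick 0 v(2, 3): D5/A4 P4 -> D4/D4 P1 similar
  -> R1 @ bar 7 tick 0 v(1, 2): G3/D4 P5 -> C4/G4 P5 similar
  -> R1 @ bar 7 tick 0 v(1, 3): G3/D4 P5 -> C4/G4 P5 similar
  -> R1 @ bar 7 tick 0 v(2, 3): D4/D4 P1 -> G4/G4 P1 similar
  -> R2 @ bar 7 tick 0 v(0, 1): B2/G3 m6 -> C3/C4 P8 similar
  -> R2 @ bar 7 tick 0 v(0, 2): B2/D4 m3 -> C3/G4 P5 similar
  -> R2 @ bar 7 tick 0 v(0, 3): B2/D4 m3 -> C3/G4 P5 similar

(1, 0, R1, (0, 3))
(1, 0, R2, (1, 2))
(2, 0, R1, (0, 3))
(3, 0, R1, (0, 3))
(3, 0, R4, (0, 1))
(4, 0, R2, (0, 1))
(4, 0, R3, (2, 3))
(4, 0, R4, (0, 3))
(4, 1, R3, (2, 3))
(4, 2, R3, (2, 3))
(4, 3, R3, (2, 3))
(5, 0, R2, (0, 2))
(5, 0, R3, (2, 3))
(5, 0, R4, (0, 3))
(5, 0, R7, (1,))
(5, 1, R3, (2, 3))
(5, 2, R3, (2, 3))
(5, 3, R3, (2, 3))
(6, 0, R2, (1, 2))
(6, 0, R2, (1, 3))
(6, 0, R2, (2, 3))
(7, 0, R1, (1, 2))
(7, 0, R1, (1, 3))
(7, 0, R1, (2, 3))
(7, 0, R2, (0, 1))
(7, 0, R2, (0, 2))
(7, 0, R2, (0, 3))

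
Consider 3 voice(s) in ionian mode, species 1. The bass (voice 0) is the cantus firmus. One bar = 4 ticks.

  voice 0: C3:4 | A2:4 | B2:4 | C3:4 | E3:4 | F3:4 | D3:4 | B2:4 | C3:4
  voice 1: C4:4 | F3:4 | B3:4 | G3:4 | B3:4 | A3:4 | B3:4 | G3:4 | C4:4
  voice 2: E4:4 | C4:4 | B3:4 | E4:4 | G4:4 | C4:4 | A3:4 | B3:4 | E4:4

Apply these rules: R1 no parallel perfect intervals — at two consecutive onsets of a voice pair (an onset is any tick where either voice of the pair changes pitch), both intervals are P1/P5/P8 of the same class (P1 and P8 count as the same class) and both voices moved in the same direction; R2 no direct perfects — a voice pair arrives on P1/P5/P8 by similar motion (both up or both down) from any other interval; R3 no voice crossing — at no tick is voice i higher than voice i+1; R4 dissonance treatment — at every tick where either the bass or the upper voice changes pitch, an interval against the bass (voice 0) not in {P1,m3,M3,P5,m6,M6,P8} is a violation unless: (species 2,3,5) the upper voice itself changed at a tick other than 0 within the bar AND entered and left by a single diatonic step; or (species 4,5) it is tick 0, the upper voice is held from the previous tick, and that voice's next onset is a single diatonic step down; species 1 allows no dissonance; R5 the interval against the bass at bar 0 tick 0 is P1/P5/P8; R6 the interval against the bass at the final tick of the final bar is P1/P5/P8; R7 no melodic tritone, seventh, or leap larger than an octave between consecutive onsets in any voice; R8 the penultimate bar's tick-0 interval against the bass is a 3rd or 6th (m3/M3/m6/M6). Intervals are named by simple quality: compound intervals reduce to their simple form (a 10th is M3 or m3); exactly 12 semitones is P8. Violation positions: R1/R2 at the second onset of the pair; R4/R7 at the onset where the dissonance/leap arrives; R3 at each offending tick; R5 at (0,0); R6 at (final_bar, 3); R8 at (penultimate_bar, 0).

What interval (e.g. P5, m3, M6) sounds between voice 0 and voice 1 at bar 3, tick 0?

voice 0=C3 voice 1=G3 -> P5

P5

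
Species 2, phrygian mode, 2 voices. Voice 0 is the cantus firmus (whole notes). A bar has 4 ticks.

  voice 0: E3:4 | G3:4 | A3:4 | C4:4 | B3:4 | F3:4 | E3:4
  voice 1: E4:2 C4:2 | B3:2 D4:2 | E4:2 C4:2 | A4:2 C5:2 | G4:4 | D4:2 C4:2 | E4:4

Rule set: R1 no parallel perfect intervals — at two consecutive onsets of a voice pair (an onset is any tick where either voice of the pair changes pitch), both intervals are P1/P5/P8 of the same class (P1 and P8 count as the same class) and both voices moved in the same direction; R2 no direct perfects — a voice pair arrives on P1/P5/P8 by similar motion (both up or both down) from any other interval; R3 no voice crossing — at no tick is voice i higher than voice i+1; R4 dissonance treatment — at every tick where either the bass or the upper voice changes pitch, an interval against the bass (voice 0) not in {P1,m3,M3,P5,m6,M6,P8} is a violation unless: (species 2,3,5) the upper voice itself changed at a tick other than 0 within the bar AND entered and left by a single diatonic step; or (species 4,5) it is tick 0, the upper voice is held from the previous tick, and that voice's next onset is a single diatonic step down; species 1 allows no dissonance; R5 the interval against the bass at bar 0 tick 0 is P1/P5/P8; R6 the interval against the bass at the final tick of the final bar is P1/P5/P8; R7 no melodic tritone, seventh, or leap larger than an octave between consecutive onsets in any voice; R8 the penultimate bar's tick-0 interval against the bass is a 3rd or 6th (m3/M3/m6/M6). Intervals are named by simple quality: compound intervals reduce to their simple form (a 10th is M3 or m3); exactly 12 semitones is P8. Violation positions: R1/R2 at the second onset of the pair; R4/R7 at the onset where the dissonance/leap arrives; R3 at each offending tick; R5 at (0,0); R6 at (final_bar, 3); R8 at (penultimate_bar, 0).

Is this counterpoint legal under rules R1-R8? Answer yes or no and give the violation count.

No (2 violations)

bar 0: v0=E3 v1=E4 (P8)
bar 1: v0=G3 v1=B3 (M3)
bar 2: v0=A3 v1=E4 (P5)
bar 3: v0=C4 v1=A4 (M6)
bar 4: v0=B3 v1=G4 (m6)
bar 5: v0=F3 v1=D4 (M6)
bar 6: v0=E3 v1=E4 (P8)
  R1 @ bar2.0: G3/D4 P5 -> A3/E4 P5 similar
  R7 @ bar5.0: B3->F3 leap 6st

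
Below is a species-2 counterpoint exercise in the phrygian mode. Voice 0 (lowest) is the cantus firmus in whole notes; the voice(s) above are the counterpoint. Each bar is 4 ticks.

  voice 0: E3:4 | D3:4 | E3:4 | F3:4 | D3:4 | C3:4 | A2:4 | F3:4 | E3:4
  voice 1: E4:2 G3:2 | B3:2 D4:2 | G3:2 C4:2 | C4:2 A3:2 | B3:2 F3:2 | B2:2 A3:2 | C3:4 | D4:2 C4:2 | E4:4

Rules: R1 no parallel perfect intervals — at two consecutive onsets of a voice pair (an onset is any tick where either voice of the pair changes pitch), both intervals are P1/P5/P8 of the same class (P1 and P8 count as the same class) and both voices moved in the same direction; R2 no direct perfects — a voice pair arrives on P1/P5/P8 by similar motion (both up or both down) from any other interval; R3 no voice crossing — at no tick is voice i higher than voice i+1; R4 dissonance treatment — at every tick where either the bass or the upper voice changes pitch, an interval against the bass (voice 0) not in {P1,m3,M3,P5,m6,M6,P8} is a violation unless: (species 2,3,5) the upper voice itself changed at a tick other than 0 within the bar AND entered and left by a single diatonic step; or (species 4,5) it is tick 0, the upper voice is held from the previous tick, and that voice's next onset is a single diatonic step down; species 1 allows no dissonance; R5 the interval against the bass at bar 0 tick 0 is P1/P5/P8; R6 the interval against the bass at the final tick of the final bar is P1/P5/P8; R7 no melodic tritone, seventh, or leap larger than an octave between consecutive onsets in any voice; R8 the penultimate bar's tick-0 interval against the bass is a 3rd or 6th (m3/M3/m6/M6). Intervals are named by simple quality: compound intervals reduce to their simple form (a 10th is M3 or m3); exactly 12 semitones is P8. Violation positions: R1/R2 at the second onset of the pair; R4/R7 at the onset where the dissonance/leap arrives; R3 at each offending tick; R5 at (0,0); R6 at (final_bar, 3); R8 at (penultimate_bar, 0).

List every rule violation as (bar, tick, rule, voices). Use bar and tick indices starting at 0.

bar 0: v0=E3 v1=E4 downbeat P8
bar 1: v0=D3 v1=B3 downbeat M6
bar 2: v0=E3 v1=G3 downbeat m3
bar 3: v0=F3 v1=C4 downbeat P5
bar 4: v0=D3 v1=B3 downbeat M6
bar 5: v0=C3 v1=B2 downbeat m2
bar 6: v0=A2 v1=C3 downbeat m3
bar 7: v0=F3 v1=D4 downbeat M6
bar 8: v0=E3 v1=E4 downbeat P8
  -> R7 @ bar 4 tick 2 v(1,): B3->F3 leap 6st
  -> R3 @ bar 5 tick 0 v(0, 1): C3 above B2
  -> R4 @ bar 5 tick 0 v(0, 1): C3/B2 m2 untreated
  -> R7 @ bar 5 tick 0 v(1,): F3->B2 leap 6st
  -> R3 @ bar 5 tick 1 v(0, 1): C3 above B2
  -> R7 @ bar 5 tick 2 v(1,): B2->A3 leap 10st
  -> R7 @ bar 7 tick 0 v(1,): C3->D4 leap 14st

(4, 2, R7, (1,))
(5, 0, R3, (0, 1))
(5, 0, R4, (0, 1))
(5, 0, R7, (1,))
(5, 1, R3, (0, 1))
(5, 2, R7, (1,))
(7, 0, R7, (1,))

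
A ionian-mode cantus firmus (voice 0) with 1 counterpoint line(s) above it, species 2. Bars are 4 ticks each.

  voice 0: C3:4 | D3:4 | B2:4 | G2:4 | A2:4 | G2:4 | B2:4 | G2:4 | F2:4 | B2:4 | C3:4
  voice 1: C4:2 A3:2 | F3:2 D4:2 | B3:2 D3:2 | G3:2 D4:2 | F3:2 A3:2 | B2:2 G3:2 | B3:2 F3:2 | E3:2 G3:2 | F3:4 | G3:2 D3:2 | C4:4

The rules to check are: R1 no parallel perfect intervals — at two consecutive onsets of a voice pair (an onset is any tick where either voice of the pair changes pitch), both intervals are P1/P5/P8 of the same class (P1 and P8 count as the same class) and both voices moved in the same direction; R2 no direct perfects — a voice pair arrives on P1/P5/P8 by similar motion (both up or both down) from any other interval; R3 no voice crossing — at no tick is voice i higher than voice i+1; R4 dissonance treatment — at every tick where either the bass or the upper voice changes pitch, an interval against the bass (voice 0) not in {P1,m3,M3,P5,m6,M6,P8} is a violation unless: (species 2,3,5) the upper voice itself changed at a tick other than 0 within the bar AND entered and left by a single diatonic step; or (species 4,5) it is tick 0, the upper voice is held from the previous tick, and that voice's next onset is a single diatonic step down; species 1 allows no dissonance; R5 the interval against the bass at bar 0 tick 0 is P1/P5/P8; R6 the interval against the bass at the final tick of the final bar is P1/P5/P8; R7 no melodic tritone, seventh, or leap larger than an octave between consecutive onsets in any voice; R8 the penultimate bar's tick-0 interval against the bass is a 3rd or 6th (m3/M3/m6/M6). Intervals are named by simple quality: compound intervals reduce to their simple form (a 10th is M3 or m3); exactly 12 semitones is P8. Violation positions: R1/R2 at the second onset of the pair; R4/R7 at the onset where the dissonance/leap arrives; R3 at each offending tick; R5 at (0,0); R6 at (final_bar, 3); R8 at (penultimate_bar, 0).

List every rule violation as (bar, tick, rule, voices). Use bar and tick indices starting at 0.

bar 0: v0=C3 v1=C4 downbeat P8
bar 1: v0=D3 v1=F3 downbeat m3
bar 2: v0=B2 v1=B3 downbeat P8
bar 3: v0=G2 v1=G3 downbeat P8
bar 4: v0=A2 v1=F3 downbeat m6
bar 5: v0=G2 v1=B2 downbeat M3
bar 6: v0=B2 v1=B3 downbeat P8
bar 7: v0=G2 v1=E3 downbeat M6
bar 8: v0=F2 v1=F3 downbeat P8
bar 9: v0=B2 v1=G3 downbeat m6
bar 10: v0=C3 v1=C4 downbeat P8
  -> R1 @ bar 2 tick 0 v(0, 1): D3/D4 P8 -> B2/B3 P8 similar
  -> R7 @ bar 5 tick 0 v(1,): A3->B2 leap 10st
  -> R1 @ bar 6 tick 0 v(0, 1): G2/G3 P8 -> B2/B3 P8 similar
  -> R4 @ bar 6 tick 2 v(0, 1): B2/F3 TT untreated
  -> R7 @ bar 6 tick 2 v(1,): B3->F3 leap 6st
  -> R1 @ bar 8 tick 0 v(0, 1): G2/G3 P8 -> F2/F3 P8 similar
  -> R7 @ bar 9 tick 0 v(0,): F2->B2 leap 6st
  -> R2 @ bar 10 tick 0 v(0, 1): B2/D3 m3 -> C3/C4 P8 similar
  -> R7 @ bar 10 tick 0 v(1,): D3->C4 leap 10st

(2, 0, R1, (0, 1))
(5, 0, R7, (1,))
(6, 0, R1, (0, 1))
(6, 2, R4, (0, 1))
(6, 2, R7, (1,))
(8, 0, R1, (0, 1))
(9, 0, R7, (0,))
(10, 0, R2, (0, 1))
(10, 0, R7, (1,))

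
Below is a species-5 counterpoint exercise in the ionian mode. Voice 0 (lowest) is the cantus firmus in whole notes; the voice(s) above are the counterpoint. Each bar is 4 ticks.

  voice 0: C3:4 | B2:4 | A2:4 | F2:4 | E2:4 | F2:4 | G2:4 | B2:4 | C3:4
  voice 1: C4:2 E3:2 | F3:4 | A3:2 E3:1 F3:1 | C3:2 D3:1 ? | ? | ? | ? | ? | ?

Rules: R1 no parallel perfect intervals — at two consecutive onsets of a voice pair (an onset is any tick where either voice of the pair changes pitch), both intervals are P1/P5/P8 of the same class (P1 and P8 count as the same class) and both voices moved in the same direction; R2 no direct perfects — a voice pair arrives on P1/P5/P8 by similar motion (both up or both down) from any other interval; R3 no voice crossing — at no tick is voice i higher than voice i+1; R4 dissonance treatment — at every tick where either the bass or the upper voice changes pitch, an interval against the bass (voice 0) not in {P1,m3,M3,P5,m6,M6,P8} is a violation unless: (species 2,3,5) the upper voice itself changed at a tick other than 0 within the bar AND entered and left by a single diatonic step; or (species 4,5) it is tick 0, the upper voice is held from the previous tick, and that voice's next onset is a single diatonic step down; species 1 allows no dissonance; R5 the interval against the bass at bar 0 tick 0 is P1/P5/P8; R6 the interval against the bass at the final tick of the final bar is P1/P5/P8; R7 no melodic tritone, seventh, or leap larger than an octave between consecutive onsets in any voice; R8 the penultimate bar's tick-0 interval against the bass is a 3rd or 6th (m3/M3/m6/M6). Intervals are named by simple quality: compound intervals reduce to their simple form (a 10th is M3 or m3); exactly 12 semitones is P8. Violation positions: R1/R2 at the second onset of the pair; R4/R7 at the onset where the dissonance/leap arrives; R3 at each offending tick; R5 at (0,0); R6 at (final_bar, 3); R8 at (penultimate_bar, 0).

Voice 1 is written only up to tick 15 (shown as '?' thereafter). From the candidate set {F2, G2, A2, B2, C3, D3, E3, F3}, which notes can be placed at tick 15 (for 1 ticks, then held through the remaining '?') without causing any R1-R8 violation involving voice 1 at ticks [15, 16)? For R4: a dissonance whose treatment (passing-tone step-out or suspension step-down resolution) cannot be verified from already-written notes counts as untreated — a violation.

F2: legal
G2: violates R4
A2: legal
B2: violates R4
C3: legal
D3: legal
E3: violates R4
F3: legal

{A2, C3, D3, F2, F3}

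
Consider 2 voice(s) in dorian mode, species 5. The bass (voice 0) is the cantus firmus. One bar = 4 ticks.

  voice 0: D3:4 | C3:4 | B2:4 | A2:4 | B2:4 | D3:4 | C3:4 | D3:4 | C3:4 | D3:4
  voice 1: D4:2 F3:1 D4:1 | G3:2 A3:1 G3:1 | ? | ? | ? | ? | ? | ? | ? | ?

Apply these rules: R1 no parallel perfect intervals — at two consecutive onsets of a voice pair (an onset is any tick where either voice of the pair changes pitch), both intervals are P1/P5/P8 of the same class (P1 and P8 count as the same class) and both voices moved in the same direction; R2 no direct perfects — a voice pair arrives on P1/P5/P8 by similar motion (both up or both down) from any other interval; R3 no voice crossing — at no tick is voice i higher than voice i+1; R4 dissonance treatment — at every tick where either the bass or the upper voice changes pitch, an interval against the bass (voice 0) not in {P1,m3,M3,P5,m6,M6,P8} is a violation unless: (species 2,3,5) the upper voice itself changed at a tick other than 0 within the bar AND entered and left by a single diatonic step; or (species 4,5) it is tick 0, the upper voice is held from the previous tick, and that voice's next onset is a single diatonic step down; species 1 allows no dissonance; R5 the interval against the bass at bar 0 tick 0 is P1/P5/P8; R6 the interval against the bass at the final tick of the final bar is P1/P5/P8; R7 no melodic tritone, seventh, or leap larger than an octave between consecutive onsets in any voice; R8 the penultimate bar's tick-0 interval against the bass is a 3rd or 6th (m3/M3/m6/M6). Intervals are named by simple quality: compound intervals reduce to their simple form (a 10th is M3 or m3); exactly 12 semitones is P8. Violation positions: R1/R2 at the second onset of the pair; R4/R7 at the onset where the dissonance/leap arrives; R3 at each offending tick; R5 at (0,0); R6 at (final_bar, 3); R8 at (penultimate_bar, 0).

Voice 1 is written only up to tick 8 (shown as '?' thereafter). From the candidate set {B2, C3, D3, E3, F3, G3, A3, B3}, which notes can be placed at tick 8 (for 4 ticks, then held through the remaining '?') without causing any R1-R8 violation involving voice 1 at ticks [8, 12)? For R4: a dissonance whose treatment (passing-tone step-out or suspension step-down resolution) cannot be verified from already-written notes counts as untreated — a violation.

B2: violates R2
C3: violates R4
D3: legal
E3: violates R4
F3: violates R4
G3: legal
A3: violates R4
B3: legal

{B3, D3, G3}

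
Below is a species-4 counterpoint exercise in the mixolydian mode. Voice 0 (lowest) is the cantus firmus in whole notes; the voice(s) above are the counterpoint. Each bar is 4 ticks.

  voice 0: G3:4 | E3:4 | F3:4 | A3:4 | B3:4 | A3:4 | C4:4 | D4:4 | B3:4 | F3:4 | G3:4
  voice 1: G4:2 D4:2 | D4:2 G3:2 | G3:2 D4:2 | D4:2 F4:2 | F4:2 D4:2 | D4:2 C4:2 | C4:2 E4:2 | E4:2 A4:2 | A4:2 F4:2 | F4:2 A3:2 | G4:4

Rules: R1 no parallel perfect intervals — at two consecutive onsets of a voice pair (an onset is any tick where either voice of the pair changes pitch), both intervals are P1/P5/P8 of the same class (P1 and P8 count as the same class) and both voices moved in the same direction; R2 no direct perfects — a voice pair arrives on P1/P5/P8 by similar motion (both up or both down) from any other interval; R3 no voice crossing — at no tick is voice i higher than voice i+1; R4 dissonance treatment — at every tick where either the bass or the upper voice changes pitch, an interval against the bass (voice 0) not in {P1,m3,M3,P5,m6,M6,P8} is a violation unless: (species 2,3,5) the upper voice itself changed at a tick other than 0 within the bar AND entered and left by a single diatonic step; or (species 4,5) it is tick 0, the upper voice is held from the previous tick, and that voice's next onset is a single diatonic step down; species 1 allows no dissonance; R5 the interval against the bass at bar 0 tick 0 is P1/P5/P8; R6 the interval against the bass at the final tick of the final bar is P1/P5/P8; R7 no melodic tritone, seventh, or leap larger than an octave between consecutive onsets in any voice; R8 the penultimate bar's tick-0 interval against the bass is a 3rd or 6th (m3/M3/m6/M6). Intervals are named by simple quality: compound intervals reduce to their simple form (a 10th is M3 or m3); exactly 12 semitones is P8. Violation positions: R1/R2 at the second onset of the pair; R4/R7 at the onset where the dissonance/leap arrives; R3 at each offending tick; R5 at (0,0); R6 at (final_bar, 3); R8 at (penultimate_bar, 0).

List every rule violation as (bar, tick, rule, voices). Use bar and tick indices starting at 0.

(1, 0, R4, (0, 1))
(2, 0, R4, (0, 1))
(3, 0, R4, (0, 1))
(4, 0, R4, (0, 1))
(7, 0, R4, (0, 1))
(8, 0, R4, (0, 1))
(8, 2, R4, (0, 1))
(9, 0, R7, (0,))
(9, 0, R8, (0, 1))
(10, 0, R2, (0, 1))
(10, 0, R7, (1,))

bar 0: v0=G3 v1=G4 downbeat P8
bar 1: v0=E3 v1=D4 downbeat m7
bar 2: v0=F3 v1=G3 downbeat M2
bar 3: v0=A3 v1=D4 downbeat P4
bar 4: v0=B3 v1=F4 downbeat TT
bar 5: v0=A3 v1=D4 downbeat P4
bar 6: v0=C4 v1=C4 downbeat P1
bar 7: v0=D4 v1=E4 downbeat M2
bar 8: v0=B3 v1=A4 downbeat m7
bar 9: v0=F3 v1=F4 downbeat P8
bar 10: v0=G3 v1=G4 downbeat P8
  -> R4 @ bar 1 tick 0 v(0, 1): E3/D4 m7 untreated
  -> R4 @ bar 2 tick 0 v(0, 1): F3/G3 M2 untreated
  -> R4 @ bar 3 tick 0 v(0, 1): A3/D4 P4 untreated
  -> R4 @ bar 4 tick 0 v(0, 1): B3/F4 TT untreated
  -> R4 @ bar 7 tick 0 v(0, 1): D4/E4 M2 untreated
  -> R4 @ bar 8 tick 0 v(0, 1): B3/A4 m7 untreated
  -> R4 @ bar 8 tick 2 v(0, 1): B3/F4 TT untreated
  -> R7 @ bar 9 tick 0 v(0,): B3->F3 leap 6st
  -> R8 @ bar 9 tick 0 v(0, 1): penult P8 not 3rd/6th
  -> R2 @ bar 10 tick 0 v(0, 1): F3/A3 M3 -> G3/G4 P8 similar
  -> R7 @ bar 10 tick 0 v(1,): A3->G4 leap 10st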